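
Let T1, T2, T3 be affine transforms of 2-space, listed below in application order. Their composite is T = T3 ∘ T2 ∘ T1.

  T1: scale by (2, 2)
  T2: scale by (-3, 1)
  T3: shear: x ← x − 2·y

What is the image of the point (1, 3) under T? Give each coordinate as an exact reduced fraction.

T1 scale by (2, 2): (1, 3) → (2, 6)
T2 scale by (-3, 1): (2, 6) → (-6, 6)
T3 shear: x ← x − 2·y: (-6, 6) → (-18, 6)

T(p) = (-18, 6)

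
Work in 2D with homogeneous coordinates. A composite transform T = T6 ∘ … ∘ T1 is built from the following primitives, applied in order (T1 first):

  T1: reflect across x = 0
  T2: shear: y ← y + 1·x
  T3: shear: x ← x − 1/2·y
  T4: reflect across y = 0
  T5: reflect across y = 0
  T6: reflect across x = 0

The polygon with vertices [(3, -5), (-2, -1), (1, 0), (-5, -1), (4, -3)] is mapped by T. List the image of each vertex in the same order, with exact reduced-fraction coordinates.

T1 reflect across x = 0: (3, -5) → (-3, -5); (-2, -1) → (2, -1); (1, 0) → (-1, 0); (-5, -1) → (5, -1); (4, -3) → (-4, -3)
T2 shear: y ← y + 1·x: (-3, -5) → (-3, -8); (2, -1) → (2, 1); (-1, 0) → (-1, -1); (5, -1) → (5, 4); (-4, -3) → (-4, -7)
T3 shear: x ← x − 1/2·y: (-3, -8) → (1, -8); (2, 1) → (3/2, 1); (-1, -1) → (-1/2, -1); (5, 4) → (3, 4); (-4, -7) → (-1/2, -7)
T4 reflect across y = 0: (1, -8) → (1, 8); (3/2, 1) → (3/2, -1); (-1/2, -1) → (-1/2, 1); (3, 4) → (3, -4); (-1/2, -7) → (-1/2, 7)
T5 reflect across y = 0: (1, 8) → (1, -8); (3/2, -1) → (3/2, 1); (-1/2, 1) → (-1/2, -1); (3, -4) → (3, 4); (-1/2, 7) → (-1/2, -7)
T6 reflect across x = 0: (1, -8) → (-1, -8); (3/2, 1) → (-3/2, 1); (-1/2, -1) → (1/2, -1); (3, 4) → (-3, 4); (-1/2, -7) → (1/2, -7)

image vertices: (-1, -8), (-3/2, 1), (1/2, -1), (-3, 4), (1/2, -7)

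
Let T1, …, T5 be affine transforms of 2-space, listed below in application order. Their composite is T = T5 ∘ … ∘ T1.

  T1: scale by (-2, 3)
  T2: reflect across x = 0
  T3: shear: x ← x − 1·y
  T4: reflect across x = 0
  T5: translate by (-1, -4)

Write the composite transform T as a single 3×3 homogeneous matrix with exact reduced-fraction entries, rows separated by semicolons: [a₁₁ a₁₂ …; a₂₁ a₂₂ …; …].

T = [-2 3 -1; 0 3 -4; 0 0 1]

T1 = [-2 0 0; 0 3 0; 0 0 1]
T2·T1 = [2 0 0; 0 3 0; 0 0 1]
T3·…·T1 = [2 -3 0; 0 3 0; 0 0 1]
T4·…·T1 = [-2 3 0; 0 3 0; 0 0 1]
T5·…·T1 = [-2 3 -1; 0 3 -4; 0 0 1]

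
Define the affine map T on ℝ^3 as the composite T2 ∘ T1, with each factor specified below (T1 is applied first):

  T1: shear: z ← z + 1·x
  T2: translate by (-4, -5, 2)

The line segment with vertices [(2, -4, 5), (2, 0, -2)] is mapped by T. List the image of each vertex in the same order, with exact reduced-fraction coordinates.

T1 shear: z ← z + 1·x: (2, -4, 5) → (2, -4, 7); (2, 0, -2) → (2, 0, 0)
T2 translate by (-4, -5, 2): (2, -4, 7) → (-2, -9, 9); (2, 0, 0) → (-2, -5, 2)

image vertices: (-2, -9, 9), (-2, -5, 2)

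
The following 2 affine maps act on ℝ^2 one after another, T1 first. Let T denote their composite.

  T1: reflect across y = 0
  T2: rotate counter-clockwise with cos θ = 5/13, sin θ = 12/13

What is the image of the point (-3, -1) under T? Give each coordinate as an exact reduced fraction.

T1 reflect across y = 0: (-3, -1) → (-3, 1)
T2 rotate counter-clockwise with cos θ = 5/13, sin θ = 12/13: (-3, 1) → (-27/13, -31/13)

T(p) = (-27/13, -31/13)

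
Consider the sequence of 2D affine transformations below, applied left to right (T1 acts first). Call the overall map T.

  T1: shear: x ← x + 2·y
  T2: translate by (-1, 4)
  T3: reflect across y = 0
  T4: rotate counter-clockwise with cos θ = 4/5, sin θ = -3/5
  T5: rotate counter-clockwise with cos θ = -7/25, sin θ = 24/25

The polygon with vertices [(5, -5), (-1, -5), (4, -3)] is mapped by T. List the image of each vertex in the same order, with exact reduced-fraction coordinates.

T1 shear: x ← x + 2·y: (5, -5) → (-5, -5); (-1, -5) → (-11, -5); (4, -3) → (-2, -3)
T2 translate by (-1, 4): (-5, -5) → (-6, -1); (-11, -5) → (-12, -1); (-2, -3) → (-3, 1)
T3 reflect across y = 0: (-6, -1) → (-6, 1); (-12, -1) → (-12, 1); (-3, 1) → (-3, -1)
T4 rotate counter-clockwise with cos θ = 4/5, sin θ = -3/5: (-6, 1) → (-21/5, 22/5); (-12, 1) → (-9, 8); (-3, -1) → (-3, 1)
T5 rotate counter-clockwise with cos θ = -7/25, sin θ = 24/25: (-21/5, 22/5) → (-381/125, -658/125); (-9, 8) → (-129/25, -272/25); (-3, 1) → (-3/25, -79/25)

image vertices: (-381/125, -658/125), (-129/25, -272/25), (-3/25, -79/25)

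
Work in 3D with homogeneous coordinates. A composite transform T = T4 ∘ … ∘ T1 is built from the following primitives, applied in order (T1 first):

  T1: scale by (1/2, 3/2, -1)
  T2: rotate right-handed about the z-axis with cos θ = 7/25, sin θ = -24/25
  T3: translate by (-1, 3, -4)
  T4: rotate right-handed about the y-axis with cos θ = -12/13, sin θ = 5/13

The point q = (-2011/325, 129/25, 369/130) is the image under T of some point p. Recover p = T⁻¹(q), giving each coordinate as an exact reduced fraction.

p = (-1, 4, 1)

T1 = [1/2 0 0 0; 0 3/2 0 0; 0 0 -1 0; 0 0 0 1]
T2·T1 = [7/50 36/25 0 0; -12/25 21/50 0 0; 0 0 -1 0; 0 0 0 1]
T3·…·T1 = [7/50 36/25 0 -1; -12/25 21/50 0 3; 0 0 -1 -4; 0 0 0 1]
T4·…·T1 = [-42/325 -432/325 -5/13 -8/13; -12/25 21/50 0 3; -7/130 -36/65 12/13 53/13; 0 0 0 1]
det M = -3/4; M⁻¹ = [-168/325 -48/25 -14/65 158/25; -192/325 14/75 -16/65 2/25; -5/13 0 12/13 -4; 0 0 0 1]
M⁻¹ · (-2011/325, 129/25, 369/130)ᵀ = (-1, 4, 1)ᵀ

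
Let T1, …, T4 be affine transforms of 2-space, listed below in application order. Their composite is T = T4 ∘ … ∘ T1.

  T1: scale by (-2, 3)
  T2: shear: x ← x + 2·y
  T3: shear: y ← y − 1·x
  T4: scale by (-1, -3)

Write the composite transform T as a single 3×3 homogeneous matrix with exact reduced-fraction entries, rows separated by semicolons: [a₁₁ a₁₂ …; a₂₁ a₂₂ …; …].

T1 = [-2 0 0; 0 3 0; 0 0 1]
T2·T1 = [-2 6 0; 0 3 0; 0 0 1]
T3·…·T1 = [-2 6 0; 2 -3 0; 0 0 1]
T4·…·T1 = [2 -6 0; -6 9 0; 0 0 1]

T = [2 -6 0; -6 9 0; 0 0 1]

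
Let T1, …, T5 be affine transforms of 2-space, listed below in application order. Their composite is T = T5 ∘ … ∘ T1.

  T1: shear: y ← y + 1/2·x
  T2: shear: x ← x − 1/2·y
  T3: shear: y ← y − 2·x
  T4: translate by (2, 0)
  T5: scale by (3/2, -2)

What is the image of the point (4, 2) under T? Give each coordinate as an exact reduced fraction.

T(p) = (6, 0)

T1 shear: y ← y + 1/2·x: (4, 2) → (4, 4)
T2 shear: x ← x − 1/2·y: (4, 4) → (2, 4)
T3 shear: y ← y − 2·x: (2, 4) → (2, 0)
T4 translate by (2, 0): (2, 0) → (4, 0)
T5 scale by (3/2, -2): (4, 0) → (6, 0)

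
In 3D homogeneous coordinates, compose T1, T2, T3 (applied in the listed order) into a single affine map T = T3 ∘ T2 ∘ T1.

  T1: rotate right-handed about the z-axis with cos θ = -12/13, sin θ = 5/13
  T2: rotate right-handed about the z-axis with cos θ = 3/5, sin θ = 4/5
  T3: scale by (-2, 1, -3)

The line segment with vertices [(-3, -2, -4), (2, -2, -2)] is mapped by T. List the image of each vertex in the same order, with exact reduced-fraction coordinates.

T1 rotate right-handed about the z-axis with cos θ = -12/13, sin θ = 5/13: (-3, -2, -4) → (46/13, 9/13, -4); (2, -2, -2) → (-14/13, 34/13, -2)
T2 rotate right-handed about the z-axis with cos θ = 3/5, sin θ = 4/5: (46/13, 9/13, -4) → (102/65, 211/65, -4); (-14/13, 34/13, -2) → (-178/65, 46/65, -2)
T3 scale by (-2, 1, -3): (102/65, 211/65, -4) → (-204/65, 211/65, 12); (-178/65, 46/65, -2) → (356/65, 46/65, 6)

image vertices: (-204/65, 211/65, 12), (356/65, 46/65, 6)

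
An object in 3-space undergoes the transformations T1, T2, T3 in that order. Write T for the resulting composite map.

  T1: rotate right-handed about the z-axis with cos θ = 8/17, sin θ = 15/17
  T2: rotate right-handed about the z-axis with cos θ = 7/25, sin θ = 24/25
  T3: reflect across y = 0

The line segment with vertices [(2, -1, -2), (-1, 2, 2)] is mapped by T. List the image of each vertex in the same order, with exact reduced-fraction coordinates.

T1 rotate right-handed about the z-axis with cos θ = 8/17, sin θ = 15/17: (2, -1, -2) → (31/17, 22/17, -2); (-1, 2, 2) → (-38/17, 1/17, 2)
T2 rotate right-handed about the z-axis with cos θ = 7/25, sin θ = 24/25: (31/17, 22/17, -2) → (-311/425, 898/425, -2); (-38/17, 1/17, 2) → (-58/85, -181/85, 2)
T3 reflect across y = 0: (-311/425, 898/425, -2) → (-311/425, -898/425, -2); (-58/85, -181/85, 2) → (-58/85, 181/85, 2)

image vertices: (-311/425, -898/425, -2), (-58/85, 181/85, 2)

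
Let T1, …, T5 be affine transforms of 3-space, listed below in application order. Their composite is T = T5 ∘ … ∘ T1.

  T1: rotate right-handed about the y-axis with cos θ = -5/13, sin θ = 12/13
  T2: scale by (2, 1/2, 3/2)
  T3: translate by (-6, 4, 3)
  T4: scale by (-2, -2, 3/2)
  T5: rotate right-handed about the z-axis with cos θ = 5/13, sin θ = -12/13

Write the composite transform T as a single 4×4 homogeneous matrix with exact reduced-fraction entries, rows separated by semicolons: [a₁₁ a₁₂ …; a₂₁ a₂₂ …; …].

T = [100/169 -12/13 -240/169 -36/13; -240/169 -5/13 576/169 -184/13; -27/13 0 -45/52 9/2; 0 0 0 1]

T1 = [-5/13 0 12/13 0; 0 1 0 0; -12/13 0 -5/13 0; 0 0 0 1]
T2·T1 = [-10/13 0 24/13 0; 0 1/2 0 0; -18/13 0 -15/26 0; 0 0 0 1]
T3·…·T1 = [-10/13 0 24/13 -6; 0 1/2 0 4; -18/13 0 -15/26 3; 0 0 0 1]
T4·…·T1 = [20/13 0 -48/13 12; 0 -1 0 -8; -27/13 0 -45/52 9/2; 0 0 0 1]
T5·…·T1 = [100/169 -12/13 -240/169 -36/13; -240/169 -5/13 576/169 -184/13; -27/13 0 -45/52 9/2; 0 0 0 1]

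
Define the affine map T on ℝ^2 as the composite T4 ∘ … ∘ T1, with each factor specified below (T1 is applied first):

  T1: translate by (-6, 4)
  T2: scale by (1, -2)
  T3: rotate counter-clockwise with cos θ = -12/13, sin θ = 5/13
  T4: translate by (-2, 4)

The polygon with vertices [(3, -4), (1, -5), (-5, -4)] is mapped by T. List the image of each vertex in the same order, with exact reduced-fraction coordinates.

T1 translate by (-6, 4): (3, -4) → (-3, 0); (1, -5) → (-5, -1); (-5, -4) → (-11, 0)
T2 scale by (1, -2): (-3, 0) → (-3, 0); (-5, -1) → (-5, 2); (-11, 0) → (-11, 0)
T3 rotate counter-clockwise with cos θ = -12/13, sin θ = 5/13: (-3, 0) → (36/13, -15/13); (-5, 2) → (50/13, -49/13); (-11, 0) → (132/13, -55/13)
T4 translate by (-2, 4): (36/13, -15/13) → (10/13, 37/13); (50/13, -49/13) → (24/13, 3/13); (132/13, -55/13) → (106/13, -3/13)

image vertices: (10/13, 37/13), (24/13, 3/13), (106/13, -3/13)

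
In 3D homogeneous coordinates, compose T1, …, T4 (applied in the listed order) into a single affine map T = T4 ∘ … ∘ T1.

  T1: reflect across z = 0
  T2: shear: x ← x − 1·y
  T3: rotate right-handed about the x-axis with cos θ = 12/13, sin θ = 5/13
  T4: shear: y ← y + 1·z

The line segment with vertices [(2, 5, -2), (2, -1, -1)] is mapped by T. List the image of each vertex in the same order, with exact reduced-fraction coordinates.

T1 reflect across z = 0: (2, 5, -2) → (2, 5, 2); (2, -1, -1) → (2, -1, 1)
T2 shear: x ← x − 1·y: (2, 5, 2) → (-3, 5, 2); (2, -1, 1) → (3, -1, 1)
T3 rotate right-handed about the x-axis with cos θ = 12/13, sin θ = 5/13: (-3, 5, 2) → (-3, 50/13, 49/13); (3, -1, 1) → (3, -17/13, 7/13)
T4 shear: y ← y + 1·z: (-3, 50/13, 49/13) → (-3, 99/13, 49/13); (3, -17/13, 7/13) → (3, -10/13, 7/13)

image vertices: (-3, 99/13, 49/13), (3, -10/13, 7/13)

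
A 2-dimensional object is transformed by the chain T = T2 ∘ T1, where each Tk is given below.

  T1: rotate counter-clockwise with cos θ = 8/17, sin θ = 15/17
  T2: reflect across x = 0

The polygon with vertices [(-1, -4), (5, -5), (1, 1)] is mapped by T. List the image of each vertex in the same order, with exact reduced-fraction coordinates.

T1 rotate counter-clockwise with cos θ = 8/17, sin θ = 15/17: (-1, -4) → (52/17, -47/17); (5, -5) → (115/17, 35/17); (1, 1) → (-7/17, 23/17)
T2 reflect across x = 0: (52/17, -47/17) → (-52/17, -47/17); (115/17, 35/17) → (-115/17, 35/17); (-7/17, 23/17) → (7/17, 23/17)

image vertices: (-52/17, -47/17), (-115/17, 35/17), (7/17, 23/17)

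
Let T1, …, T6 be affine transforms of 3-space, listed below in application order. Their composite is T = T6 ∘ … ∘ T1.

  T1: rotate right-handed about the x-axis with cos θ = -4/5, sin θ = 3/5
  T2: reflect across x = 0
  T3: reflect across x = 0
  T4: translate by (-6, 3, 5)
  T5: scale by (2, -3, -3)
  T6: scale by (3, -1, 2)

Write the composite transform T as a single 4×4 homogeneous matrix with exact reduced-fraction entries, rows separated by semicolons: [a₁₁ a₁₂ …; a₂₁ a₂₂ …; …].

T1 = [1 0 0 0; 0 -4/5 -3/5 0; 0 3/5 -4/5 0; 0 0 0 1]
T2·T1 = [-1 0 0 0; 0 -4/5 -3/5 0; 0 3/5 -4/5 0; 0 0 0 1]
T3·…·T1 = [1 0 0 0; 0 -4/5 -3/5 0; 0 3/5 -4/5 0; 0 0 0 1]
T4·…·T1 = [1 0 0 -6; 0 -4/5 -3/5 3; 0 3/5 -4/5 5; 0 0 0 1]
T5·…·T1 = [2 0 0 -12; 0 12/5 9/5 -9; 0 -9/5 12/5 -15; 0 0 0 1]
T6·…·T1 = [6 0 0 -36; 0 -12/5 -9/5 9; 0 -18/5 24/5 -30; 0 0 0 1]

T = [6 0 0 -36; 0 -12/5 -9/5 9; 0 -18/5 24/5 -30; 0 0 0 1]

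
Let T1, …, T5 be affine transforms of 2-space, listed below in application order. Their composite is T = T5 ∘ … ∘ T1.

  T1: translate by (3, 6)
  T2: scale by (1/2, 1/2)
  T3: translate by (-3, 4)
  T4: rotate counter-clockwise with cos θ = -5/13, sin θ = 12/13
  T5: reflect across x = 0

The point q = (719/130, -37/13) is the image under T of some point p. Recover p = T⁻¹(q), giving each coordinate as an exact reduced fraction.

T1 = [1 0 3; 0 1 6; 0 0 1]
T2·T1 = [1/2 0 3/2; 0 1/2 3; 0 0 1]
T3·…·T1 = [1/2 0 -3/2; 0 1/2 7; 0 0 1]
T4·…·T1 = [-5/26 -6/13 -153/26; 6/13 -5/26 -53/13; 0 0 1]
T5·…·T1 = [5/26 6/13 153/26; 6/13 -5/26 -53/13; 0 0 1]
det M = -1/4; M⁻¹ = [10/13 24/13 3; 24/13 -10/13 -14; 0 0 1]
M⁻¹ · (719/130, -37/13)ᵀ = (2, -8/5)ᵀ

p = (2, -8/5)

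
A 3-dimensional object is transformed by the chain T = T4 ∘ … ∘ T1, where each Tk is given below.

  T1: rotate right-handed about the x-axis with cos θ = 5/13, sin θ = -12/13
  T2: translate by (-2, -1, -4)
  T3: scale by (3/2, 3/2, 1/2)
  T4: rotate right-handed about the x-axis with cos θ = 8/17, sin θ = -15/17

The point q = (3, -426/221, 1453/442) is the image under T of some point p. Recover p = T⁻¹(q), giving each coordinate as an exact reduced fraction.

p = (4, -4, 0)

T1 = [1 0 0 0; 0 5/13 12/13 0; 0 -12/13 5/13 0; 0 0 0 1]
T2·T1 = [1 0 0 -2; 0 5/13 12/13 -1; 0 -12/13 5/13 -4; 0 0 0 1]
T3·…·T1 = [3/2 0 0 -3; 0 15/26 18/13 -3/2; 0 -6/13 5/26 -2; 0 0 0 1]
T4·…·T1 = [3/2 0 0 -3; 0 -30/221 363/442 -42/17; 0 -321/442 -250/221 13/34; 0 0 0 1]
det M = 9/8; M⁻¹ = [2/3 0 0 2; 0 -1000/663 -242/221 -43/13; 0 214/221 -40/221 32/13; 0 0 0 1]
M⁻¹ · (3, -426/221, 1453/442)ᵀ = (4, -4, 0)ᵀ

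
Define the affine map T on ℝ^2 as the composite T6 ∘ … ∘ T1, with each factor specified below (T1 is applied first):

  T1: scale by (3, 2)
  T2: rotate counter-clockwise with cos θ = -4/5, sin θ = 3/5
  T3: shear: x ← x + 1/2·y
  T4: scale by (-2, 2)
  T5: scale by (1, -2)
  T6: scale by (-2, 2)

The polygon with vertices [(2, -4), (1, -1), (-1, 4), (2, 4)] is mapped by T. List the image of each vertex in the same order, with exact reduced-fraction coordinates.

image vertices: (20, -80), (2, -136/5), (-26, 328/5), (-44, 112/5)

T1 scale by (3, 2): (2, -4) → (6, -8); (1, -1) → (3, -2); (-1, 4) → (-3, 8); (2, 4) → (6, 8)
T2 rotate counter-clockwise with cos θ = -4/5, sin θ = 3/5: (6, -8) → (0, 10); (3, -2) → (-6/5, 17/5); (-3, 8) → (-12/5, -41/5); (6, 8) → (-48/5, -14/5)
T3 shear: x ← x + 1/2·y: (0, 10) → (5, 10); (-6/5, 17/5) → (1/2, 17/5); (-12/5, -41/5) → (-13/2, -41/5); (-48/5, -14/5) → (-11, -14/5)
T4 scale by (-2, 2): (5, 10) → (-10, 20); (1/2, 17/5) → (-1, 34/5); (-13/2, -41/5) → (13, -82/5); (-11, -14/5) → (22, -28/5)
T5 scale by (1, -2): (-10, 20) → (-10, -40); (-1, 34/5) → (-1, -68/5); (13, -82/5) → (13, 164/5); (22, -28/5) → (22, 56/5)
T6 scale by (-2, 2): (-10, -40) → (20, -80); (-1, -68/5) → (2, -136/5); (13, 164/5) → (-26, 328/5); (22, 56/5) → (-44, 112/5)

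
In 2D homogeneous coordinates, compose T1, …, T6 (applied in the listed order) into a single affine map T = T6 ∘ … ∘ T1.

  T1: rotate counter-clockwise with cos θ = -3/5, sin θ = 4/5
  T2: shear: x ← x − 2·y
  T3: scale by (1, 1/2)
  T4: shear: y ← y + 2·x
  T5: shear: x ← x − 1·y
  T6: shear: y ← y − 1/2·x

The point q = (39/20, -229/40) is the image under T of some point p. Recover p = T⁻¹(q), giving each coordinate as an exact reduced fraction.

T1 = [-3/5 -4/5 0; 4/5 -3/5 0; 0 0 1]
T2·T1 = [-11/5 2/5 0; 4/5 -3/5 0; 0 0 1]
T3·…·T1 = [-11/5 2/5 0; 2/5 -3/10 0; 0 0 1]
T4·…·T1 = [-11/5 2/5 0; -4 1/2 0; 0 0 1]
T5·…·T1 = [9/5 -1/10 0; -4 1/2 0; 0 0 1]
T6·…·T1 = [9/5 -1/10 0; -49/10 11/20 0; 0 0 1]
det M = 1/2; M⁻¹ = [11/10 1/5 0; 49/5 18/5 0; 0 0 1]
M⁻¹ · (39/20, -229/40)ᵀ = (1, -3/2)ᵀ

p = (1, -3/2)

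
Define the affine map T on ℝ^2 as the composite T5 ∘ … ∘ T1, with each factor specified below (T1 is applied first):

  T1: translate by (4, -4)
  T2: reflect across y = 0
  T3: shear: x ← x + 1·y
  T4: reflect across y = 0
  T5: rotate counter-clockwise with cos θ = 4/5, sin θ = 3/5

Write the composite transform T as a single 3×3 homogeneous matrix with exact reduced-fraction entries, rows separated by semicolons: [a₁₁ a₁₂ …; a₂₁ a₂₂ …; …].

T = [4/5 -7/5 44/5; 3/5 1/5 8/5; 0 0 1]

T1 = [1 0 4; 0 1 -4; 0 0 1]
T2·T1 = [1 0 4; 0 -1 4; 0 0 1]
T3·…·T1 = [1 -1 8; 0 -1 4; 0 0 1]
T4·…·T1 = [1 -1 8; 0 1 -4; 0 0 1]
T5·…·T1 = [4/5 -7/5 44/5; 3/5 1/5 8/5; 0 0 1]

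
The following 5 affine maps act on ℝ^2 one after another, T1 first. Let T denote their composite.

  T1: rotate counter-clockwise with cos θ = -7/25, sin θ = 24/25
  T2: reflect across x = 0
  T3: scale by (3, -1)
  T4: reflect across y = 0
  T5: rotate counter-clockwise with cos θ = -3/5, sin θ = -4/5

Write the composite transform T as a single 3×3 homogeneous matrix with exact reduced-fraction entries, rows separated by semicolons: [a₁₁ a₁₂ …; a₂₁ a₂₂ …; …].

T1 = [-7/25 -24/25 0; 24/25 -7/25 0; 0 0 1]
T2·T1 = [7/25 24/25 0; 24/25 -7/25 0; 0 0 1]
T3·…·T1 = [21/25 72/25 0; -24/25 7/25 0; 0 0 1]
T4·…·T1 = [21/25 72/25 0; 24/25 -7/25 0; 0 0 1]
T5·…·T1 = [33/125 -244/125 0; -156/125 -267/125 0; 0 0 1]

T = [33/125 -244/125 0; -156/125 -267/125 0; 0 0 1]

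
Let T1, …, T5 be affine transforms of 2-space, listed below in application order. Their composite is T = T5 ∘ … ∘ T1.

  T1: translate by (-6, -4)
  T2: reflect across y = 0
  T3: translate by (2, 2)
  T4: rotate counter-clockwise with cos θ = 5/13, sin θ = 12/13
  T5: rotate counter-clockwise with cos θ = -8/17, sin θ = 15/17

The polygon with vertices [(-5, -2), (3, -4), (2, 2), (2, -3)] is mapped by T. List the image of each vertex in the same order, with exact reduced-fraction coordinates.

T1 translate by (-6, -4): (-5, -2) → (-11, -6); (3, -4) → (-3, -8); (2, 2) → (-4, -2); (2, -3) → (-4, -7)
T2 reflect across y = 0: (-11, -6) → (-11, 6); (-3, -8) → (-3, 8); (-4, -2) → (-4, 2); (-4, -7) → (-4, 7)
T3 translate by (2, 2): (-11, 6) → (-9, 8); (-3, 8) → (-1, 10); (-4, 2) → (-2, 4); (-4, 7) → (-2, 9)
T4 rotate counter-clockwise with cos θ = 5/13, sin θ = 12/13: (-9, 8) → (-141/13, -68/13); (-1, 10) → (-125/13, 38/13); (-2, 4) → (-58/13, -4/13); (-2, 9) → (-118/13, 21/13)
T5 rotate counter-clockwise with cos θ = -8/17, sin θ = 15/17: (-141/13, -68/13) → (2148/221, -1571/221); (-125/13, 38/13) → (430/221, -2179/221); (-58/13, -4/13) → (524/221, -838/221); (-118/13, 21/13) → (37/13, -114/13)

image vertices: (2148/221, -1571/221), (430/221, -2179/221), (524/221, -838/221), (37/13, -114/13)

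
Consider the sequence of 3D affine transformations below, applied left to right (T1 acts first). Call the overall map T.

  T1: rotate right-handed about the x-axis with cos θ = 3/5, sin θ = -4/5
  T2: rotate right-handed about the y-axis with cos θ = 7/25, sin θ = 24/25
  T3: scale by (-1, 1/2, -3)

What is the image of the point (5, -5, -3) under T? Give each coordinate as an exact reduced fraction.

T1 rotate right-handed about the x-axis with cos θ = 3/5, sin θ = -4/5: (5, -5, -3) → (5, -27/5, 11/5)
T2 rotate right-handed about the y-axis with cos θ = 7/25, sin θ = 24/25: (5, -27/5, 11/5) → (439/125, -27/5, -523/125)
T3 scale by (-1, 1/2, -3): (439/125, -27/5, -523/125) → (-439/125, -27/10, 1569/125)

T(p) = (-439/125, -27/10, 1569/125)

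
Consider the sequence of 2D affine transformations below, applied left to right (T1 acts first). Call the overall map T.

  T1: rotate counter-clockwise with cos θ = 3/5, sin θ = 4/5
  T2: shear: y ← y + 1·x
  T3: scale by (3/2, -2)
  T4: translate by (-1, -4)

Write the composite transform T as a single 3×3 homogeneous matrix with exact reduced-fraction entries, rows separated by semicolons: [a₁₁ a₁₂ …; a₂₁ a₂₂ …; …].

T = [9/10 -6/5 -1; -14/5 2/5 -4; 0 0 1]

T1 = [3/5 -4/5 0; 4/5 3/5 0; 0 0 1]
T2·T1 = [3/5 -4/5 0; 7/5 -1/5 0; 0 0 1]
T3·…·T1 = [9/10 -6/5 0; -14/5 2/5 0; 0 0 1]
T4·…·T1 = [9/10 -6/5 -1; -14/5 2/5 -4; 0 0 1]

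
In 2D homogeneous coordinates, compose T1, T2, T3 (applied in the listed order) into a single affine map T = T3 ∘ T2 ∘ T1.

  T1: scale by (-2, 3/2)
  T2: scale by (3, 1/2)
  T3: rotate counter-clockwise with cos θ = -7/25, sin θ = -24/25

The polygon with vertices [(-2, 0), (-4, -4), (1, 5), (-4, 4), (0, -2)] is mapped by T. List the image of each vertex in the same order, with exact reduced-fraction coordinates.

image vertices: (-84/25, -288/25), (-48/5, -111/5), (132/25, 471/100), (-96/25, -597/25), (-36/25, 21/50)

T1 scale by (-2, 3/2): (-2, 0) → (4, 0); (-4, -4) → (8, -6); (1, 5) → (-2, 15/2); (-4, 4) → (8, 6); (0, -2) → (0, -3)
T2 scale by (3, 1/2): (4, 0) → (12, 0); (8, -6) → (24, -3); (-2, 15/2) → (-6, 15/4); (8, 6) → (24, 3); (0, -3) → (0, -3/2)
T3 rotate counter-clockwise with cos θ = -7/25, sin θ = -24/25: (12, 0) → (-84/25, -288/25); (24, -3) → (-48/5, -111/5); (-6, 15/4) → (132/25, 471/100); (24, 3) → (-96/25, -597/25); (0, -3/2) → (-36/25, 21/50)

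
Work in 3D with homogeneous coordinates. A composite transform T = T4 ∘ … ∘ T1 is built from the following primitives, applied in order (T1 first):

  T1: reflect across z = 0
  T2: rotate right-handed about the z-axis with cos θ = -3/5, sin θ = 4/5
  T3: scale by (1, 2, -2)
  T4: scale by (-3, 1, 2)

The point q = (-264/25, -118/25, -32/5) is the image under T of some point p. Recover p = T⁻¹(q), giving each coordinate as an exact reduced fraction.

T1 = [1 0 0 0; 0 1 0 0; 0 0 -1 0; 0 0 0 1]
T2·T1 = [-3/5 -4/5 0 0; 4/5 -3/5 0 0; 0 0 -1 0; 0 0 0 1]
T3·…·T1 = [-3/5 -4/5 0 0; 8/5 -6/5 0 0; 0 0 2 0; 0 0 0 1]
T4·…·T1 = [9/5 12/5 0 0; 8/5 -6/5 0 0; 0 0 4 0; 0 0 0 1]
det M = -24; M⁻¹ = [1/5 2/5 0 0; 4/15 -3/10 0 0; 0 0 1/4 0; 0 0 0 1]
M⁻¹ · (-264/25, -118/25, -32/5)ᵀ = (-4, -7/5, -8/5)ᵀ

p = (-4, -7/5, -8/5)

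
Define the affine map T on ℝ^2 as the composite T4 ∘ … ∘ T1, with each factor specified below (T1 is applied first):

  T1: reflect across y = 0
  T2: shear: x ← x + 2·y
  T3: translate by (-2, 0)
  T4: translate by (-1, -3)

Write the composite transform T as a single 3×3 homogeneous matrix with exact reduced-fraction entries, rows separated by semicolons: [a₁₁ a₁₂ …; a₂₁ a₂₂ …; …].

T1 = [1 0 0; 0 -1 0; 0 0 1]
T2·T1 = [1 -2 0; 0 -1 0; 0 0 1]
T3·…·T1 = [1 -2 -2; 0 -1 0; 0 0 1]
T4·…·T1 = [1 -2 -3; 0 -1 -3; 0 0 1]

T = [1 -2 -3; 0 -1 -3; 0 0 1]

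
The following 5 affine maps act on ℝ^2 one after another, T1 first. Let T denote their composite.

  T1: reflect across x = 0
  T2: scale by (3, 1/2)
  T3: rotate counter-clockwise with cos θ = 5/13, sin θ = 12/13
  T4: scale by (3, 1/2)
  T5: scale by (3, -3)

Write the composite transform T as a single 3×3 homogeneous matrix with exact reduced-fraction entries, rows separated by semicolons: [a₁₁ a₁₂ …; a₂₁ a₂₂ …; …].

T = [-135/13 -54/13 0; 54/13 -15/52 0; 0 0 1]

T1 = [-1 0 0; 0 1 0; 0 0 1]
T2·T1 = [-3 0 0; 0 1/2 0; 0 0 1]
T3·…·T1 = [-15/13 -6/13 0; -36/13 5/26 0; 0 0 1]
T4·…·T1 = [-45/13 -18/13 0; -18/13 5/52 0; 0 0 1]
T5·…·T1 = [-135/13 -54/13 0; 54/13 -15/52 0; 0 0 1]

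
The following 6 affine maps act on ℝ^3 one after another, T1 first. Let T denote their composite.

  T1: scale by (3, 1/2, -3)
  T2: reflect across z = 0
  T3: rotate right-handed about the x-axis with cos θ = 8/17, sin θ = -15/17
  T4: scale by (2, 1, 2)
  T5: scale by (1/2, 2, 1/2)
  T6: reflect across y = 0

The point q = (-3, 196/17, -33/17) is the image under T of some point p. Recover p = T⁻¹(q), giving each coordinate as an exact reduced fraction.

T1 = [3 0 0 0; 0 1/2 0 0; 0 0 -3 0; 0 0 0 1]
T2·T1 = [3 0 0 0; 0 1/2 0 0; 0 0 3 0; 0 0 0 1]
T3·…·T1 = [3 0 0 0; 0 4/17 45/17 0; 0 -15/34 24/17 0; 0 0 0 1]
T4·…·T1 = [6 0 0 0; 0 4/17 45/17 0; 0 -15/17 48/17 0; 0 0 0 1]
T5·…·T1 = [3 0 0 0; 0 8/17 90/17 0; 0 -15/34 24/17 0; 0 0 0 1]
T6·…·T1 = [3 0 0 0; 0 -8/17 -90/17 0; 0 -15/34 24/17 0; 0 0 0 1]
det M = -9; M⁻¹ = [1/3 0 0 0; 0 -8/17 -30/17 0; 0 -5/34 8/51 0; 0 0 0 1]
M⁻¹ · (-3, 196/17, -33/17)ᵀ = (-1, -2, -2)ᵀ

p = (-1, -2, -2)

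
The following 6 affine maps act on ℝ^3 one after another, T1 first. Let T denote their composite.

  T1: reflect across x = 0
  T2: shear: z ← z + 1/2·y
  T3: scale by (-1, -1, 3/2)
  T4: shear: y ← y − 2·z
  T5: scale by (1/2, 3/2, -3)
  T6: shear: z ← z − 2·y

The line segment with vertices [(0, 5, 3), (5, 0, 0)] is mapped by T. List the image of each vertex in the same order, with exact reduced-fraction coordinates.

image vertices: (0, -129/4, 159/4), (5/2, 0, 0)

T1 reflect across x = 0: (0, 5, 3) → (0, 5, 3); (5, 0, 0) → (-5, 0, 0)
T2 shear: z ← z + 1/2·y: (0, 5, 3) → (0, 5, 11/2); (-5, 0, 0) → (-5, 0, 0)
T3 scale by (-1, -1, 3/2): (0, 5, 11/2) → (0, -5, 33/4); (-5, 0, 0) → (5, 0, 0)
T4 shear: y ← y − 2·z: (0, -5, 33/4) → (0, -43/2, 33/4); (5, 0, 0) → (5, 0, 0)
T5 scale by (1/2, 3/2, -3): (0, -43/2, 33/4) → (0, -129/4, -99/4); (5, 0, 0) → (5/2, 0, 0)
T6 shear: z ← z − 2·y: (0, -129/4, -99/4) → (0, -129/4, 159/4); (5/2, 0, 0) → (5/2, 0, 0)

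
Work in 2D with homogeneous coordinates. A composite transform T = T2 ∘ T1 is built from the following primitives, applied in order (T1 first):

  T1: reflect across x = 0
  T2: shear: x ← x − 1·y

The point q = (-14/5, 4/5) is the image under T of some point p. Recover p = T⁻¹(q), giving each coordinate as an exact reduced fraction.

p = (2, 4/5)

T1 = [-1 0 0; 0 1 0; 0 0 1]
T2·T1 = [-1 -1 0; 0 1 0; 0 0 1]
det M = -1; M⁻¹ = [-1 -1 0; 0 1 0; 0 0 1]
M⁻¹ · (-14/5, 4/5)ᵀ = (2, 4/5)ᵀ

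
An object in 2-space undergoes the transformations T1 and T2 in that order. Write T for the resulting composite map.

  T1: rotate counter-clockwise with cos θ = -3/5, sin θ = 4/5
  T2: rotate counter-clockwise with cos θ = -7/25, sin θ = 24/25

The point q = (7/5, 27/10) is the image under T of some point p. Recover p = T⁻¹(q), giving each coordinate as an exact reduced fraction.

T1 = [-3/5 -4/5 0; 4/5 -3/5 0; 0 0 1]
T2·T1 = [-3/5 4/5 0; -4/5 -3/5 0; 0 0 1]
det M = 1; M⁻¹ = [-3/5 -4/5 0; 4/5 -3/5 0; 0 0 1]
M⁻¹ · (7/5, 27/10)ᵀ = (-3, -1/2)ᵀ

p = (-3, -1/2)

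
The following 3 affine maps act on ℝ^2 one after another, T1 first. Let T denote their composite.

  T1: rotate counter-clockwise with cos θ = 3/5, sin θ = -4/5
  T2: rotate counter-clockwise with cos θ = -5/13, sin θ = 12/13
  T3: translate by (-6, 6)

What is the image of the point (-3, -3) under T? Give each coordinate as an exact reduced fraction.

T(p) = (-321/65, 123/65)

T1 rotate counter-clockwise with cos θ = 3/5, sin θ = -4/5: (-3, -3) → (-21/5, 3/5)
T2 rotate counter-clockwise with cos θ = -5/13, sin θ = 12/13: (-21/5, 3/5) → (69/65, -267/65)
T3 translate by (-6, 6): (69/65, -267/65) → (-321/65, 123/65)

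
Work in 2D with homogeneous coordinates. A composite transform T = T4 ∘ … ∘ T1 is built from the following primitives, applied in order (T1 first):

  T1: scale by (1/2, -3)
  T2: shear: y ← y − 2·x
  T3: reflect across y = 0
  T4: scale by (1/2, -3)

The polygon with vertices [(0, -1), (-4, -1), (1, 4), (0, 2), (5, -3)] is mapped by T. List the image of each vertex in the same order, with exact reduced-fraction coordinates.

image vertices: (0, 9), (-1, 21), (1/4, -39), (0, -18), (5/4, 12)

T1 scale by (1/2, -3): (0, -1) → (0, 3); (-4, -1) → (-2, 3); (1, 4) → (1/2, -12); (0, 2) → (0, -6); (5, -3) → (5/2, 9)
T2 shear: y ← y − 2·x: (0, 3) → (0, 3); (-2, 3) → (-2, 7); (1/2, -12) → (1/2, -13); (0, -6) → (0, -6); (5/2, 9) → (5/2, 4)
T3 reflect across y = 0: (0, 3) → (0, -3); (-2, 7) → (-2, -7); (1/2, -13) → (1/2, 13); (0, -6) → (0, 6); (5/2, 4) → (5/2, -4)
T4 scale by (1/2, -3): (0, -3) → (0, 9); (-2, -7) → (-1, 21); (1/2, 13) → (1/4, -39); (0, 6) → (0, -18); (5/2, -4) → (5/4, 12)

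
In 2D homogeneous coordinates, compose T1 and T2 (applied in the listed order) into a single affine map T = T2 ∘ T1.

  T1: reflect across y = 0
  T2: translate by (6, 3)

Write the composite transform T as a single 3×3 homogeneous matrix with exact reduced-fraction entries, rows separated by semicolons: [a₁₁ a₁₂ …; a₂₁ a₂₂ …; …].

T = [1 0 6; 0 -1 3; 0 0 1]

T1 = [1 0 0; 0 -1 0; 0 0 1]
T2·T1 = [1 0 6; 0 -1 3; 0 0 1]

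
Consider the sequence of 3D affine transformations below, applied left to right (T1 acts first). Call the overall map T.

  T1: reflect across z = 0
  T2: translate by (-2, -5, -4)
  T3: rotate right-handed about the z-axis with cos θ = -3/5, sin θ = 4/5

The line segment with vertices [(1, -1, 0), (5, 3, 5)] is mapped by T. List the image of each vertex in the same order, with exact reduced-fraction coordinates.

image vertices: (27/5, 14/5, -4), (-1/5, 18/5, -9)

T1 reflect across z = 0: (1, -1, 0) → (1, -1, 0); (5, 3, 5) → (5, 3, -5)
T2 translate by (-2, -5, -4): (1, -1, 0) → (-1, -6, -4); (5, 3, -5) → (3, -2, -9)
T3 rotate right-handed about the z-axis with cos θ = -3/5, sin θ = 4/5: (-1, -6, -4) → (27/5, 14/5, -4); (3, -2, -9) → (-1/5, 18/5, -9)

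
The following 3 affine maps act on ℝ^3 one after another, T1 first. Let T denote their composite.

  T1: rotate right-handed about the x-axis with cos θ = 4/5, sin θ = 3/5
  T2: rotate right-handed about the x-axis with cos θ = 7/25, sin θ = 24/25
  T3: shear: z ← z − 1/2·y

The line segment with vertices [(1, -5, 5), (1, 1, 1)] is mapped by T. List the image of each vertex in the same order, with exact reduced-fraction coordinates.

image vertices: (1, -73/25, -249/50), (1, -161/125, 307/250)

T1 rotate right-handed about the x-axis with cos θ = 4/5, sin θ = 3/5: (1, -5, 5) → (1, -7, 1); (1, 1, 1) → (1, 1/5, 7/5)
T2 rotate right-handed about the x-axis with cos θ = 7/25, sin θ = 24/25: (1, -7, 1) → (1, -73/25, -161/25); (1, 1/5, 7/5) → (1, -161/125, 73/125)
T3 shear: z ← z − 1/2·y: (1, -73/25, -161/25) → (1, -73/25, -249/50); (1, -161/125, 73/125) → (1, -161/125, 307/250)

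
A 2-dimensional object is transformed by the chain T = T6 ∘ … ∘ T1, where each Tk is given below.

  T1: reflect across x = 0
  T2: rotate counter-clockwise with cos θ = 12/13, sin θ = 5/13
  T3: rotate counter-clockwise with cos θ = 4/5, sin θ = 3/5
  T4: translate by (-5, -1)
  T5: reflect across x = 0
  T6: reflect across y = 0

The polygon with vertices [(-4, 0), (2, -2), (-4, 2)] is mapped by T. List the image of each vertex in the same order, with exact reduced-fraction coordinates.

T1 reflect across x = 0: (-4, 0) → (4, 0); (2, -2) → (-2, -2); (-4, 2) → (4, 2)
T2 rotate counter-clockwise with cos θ = 12/13, sin θ = 5/13: (4, 0) → (48/13, 20/13); (-2, -2) → (-14/13, -34/13); (4, 2) → (38/13, 44/13)
T3 rotate counter-clockwise with cos θ = 4/5, sin θ = 3/5: (48/13, 20/13) → (132/65, 224/65); (-14/13, -34/13) → (46/65, -178/65); (38/13, 44/13) → (4/13, 58/13)
T4 translate by (-5, -1): (132/65, 224/65) → (-193/65, 159/65); (46/65, -178/65) → (-279/65, -243/65); (4/13, 58/13) → (-61/13, 45/13)
T5 reflect across x = 0: (-193/65, 159/65) → (193/65, 159/65); (-279/65, -243/65) → (279/65, -243/65); (-61/13, 45/13) → (61/13, 45/13)
T6 reflect across y = 0: (193/65, 159/65) → (193/65, -159/65); (279/65, -243/65) → (279/65, 243/65); (61/13, 45/13) → (61/13, -45/13)

image vertices: (193/65, -159/65), (279/65, 243/65), (61/13, -45/13)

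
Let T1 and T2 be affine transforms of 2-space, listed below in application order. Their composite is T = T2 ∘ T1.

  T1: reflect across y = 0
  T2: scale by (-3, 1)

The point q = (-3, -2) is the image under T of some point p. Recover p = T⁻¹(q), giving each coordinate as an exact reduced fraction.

T1 = [1 0 0; 0 -1 0; 0 0 1]
T2·T1 = [-3 0 0; 0 -1 0; 0 0 1]
det M = 3; M⁻¹ = [-1/3 0 0; 0 -1 0; 0 0 1]
M⁻¹ · (-3, -2)ᵀ = (1, 2)ᵀ

p = (1, 2)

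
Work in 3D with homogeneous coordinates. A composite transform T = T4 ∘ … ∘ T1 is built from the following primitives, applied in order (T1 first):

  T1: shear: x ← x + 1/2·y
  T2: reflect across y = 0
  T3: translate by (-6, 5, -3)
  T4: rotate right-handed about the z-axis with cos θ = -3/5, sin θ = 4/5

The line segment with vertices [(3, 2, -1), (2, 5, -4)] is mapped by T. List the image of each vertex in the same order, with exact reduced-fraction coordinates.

image vertices: (-6/5, -17/5, -4), (9/10, -6/5, -7)

T1 shear: x ← x + 1/2·y: (3, 2, -1) → (4, 2, -1); (2, 5, -4) → (9/2, 5, -4)
T2 reflect across y = 0: (4, 2, -1) → (4, -2, -1); (9/2, 5, -4) → (9/2, -5, -4)
T3 translate by (-6, 5, -3): (4, -2, -1) → (-2, 3, -4); (9/2, -5, -4) → (-3/2, 0, -7)
T4 rotate right-handed about the z-axis with cos θ = -3/5, sin θ = 4/5: (-2, 3, -4) → (-6/5, -17/5, -4); (-3/2, 0, -7) → (9/10, -6/5, -7)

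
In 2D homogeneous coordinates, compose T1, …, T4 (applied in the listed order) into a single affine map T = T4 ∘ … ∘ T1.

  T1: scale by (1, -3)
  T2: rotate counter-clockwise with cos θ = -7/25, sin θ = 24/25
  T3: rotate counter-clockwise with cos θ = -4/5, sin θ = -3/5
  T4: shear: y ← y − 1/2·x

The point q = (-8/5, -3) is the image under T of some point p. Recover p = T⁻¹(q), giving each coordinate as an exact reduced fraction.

p = (1, 4/3)

T1 = [1 0 0; 0 -3 0; 0 0 1]
T2·T1 = [-7/25 72/25 0; 24/25 21/25 0; 0 0 1]
T3·…·T1 = [4/5 -9/5 0; -3/5 -12/5 0; 0 0 1]
T4·…·T1 = [4/5 -9/5 0; -1 -3/2 0; 0 0 1]
det M = -3; M⁻¹ = [1/2 -3/5 0; -1/3 -4/15 0; 0 0 1]
M⁻¹ · (-8/5, -3)ᵀ = (1, 4/3)ᵀ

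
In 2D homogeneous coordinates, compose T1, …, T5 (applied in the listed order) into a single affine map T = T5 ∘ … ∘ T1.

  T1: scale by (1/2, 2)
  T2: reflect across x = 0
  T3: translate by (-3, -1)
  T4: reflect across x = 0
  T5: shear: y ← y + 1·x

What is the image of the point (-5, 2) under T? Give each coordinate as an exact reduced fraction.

T(p) = (1/2, 7/2)

T1 scale by (1/2, 2): (-5, 2) → (-5/2, 4)
T2 reflect across x = 0: (-5/2, 4) → (5/2, 4)
T3 translate by (-3, -1): (5/2, 4) → (-1/2, 3)
T4 reflect across x = 0: (-1/2, 3) → (1/2, 3)
T5 shear: y ← y + 1·x: (1/2, 3) → (1/2, 7/2)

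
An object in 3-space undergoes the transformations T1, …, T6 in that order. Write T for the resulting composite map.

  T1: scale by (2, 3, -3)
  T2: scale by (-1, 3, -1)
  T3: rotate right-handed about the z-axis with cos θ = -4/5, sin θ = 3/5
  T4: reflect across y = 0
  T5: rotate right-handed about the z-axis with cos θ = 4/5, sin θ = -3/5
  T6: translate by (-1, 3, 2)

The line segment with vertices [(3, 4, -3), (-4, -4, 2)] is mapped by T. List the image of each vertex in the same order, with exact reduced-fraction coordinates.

image vertices: (5, 39, -7), (-9, -33, 8)

T1 scale by (2, 3, -3): (3, 4, -3) → (6, 12, 9); (-4, -4, 2) → (-8, -12, -6)
T2 scale by (-1, 3, -1): (6, 12, 9) → (-6, 36, -9); (-8, -12, -6) → (8, -36, 6)
T3 rotate right-handed about the z-axis with cos θ = -4/5, sin θ = 3/5: (-6, 36, -9) → (-84/5, -162/5, -9); (8, -36, 6) → (76/5, 168/5, 6)
T4 reflect across y = 0: (-84/5, -162/5, -9) → (-84/5, 162/5, -9); (76/5, 168/5, 6) → (76/5, -168/5, 6)
T5 rotate right-handed about the z-axis with cos θ = 4/5, sin θ = -3/5: (-84/5, 162/5, -9) → (6, 36, -9); (76/5, -168/5, 6) → (-8, -36, 6)
T6 translate by (-1, 3, 2): (6, 36, -9) → (5, 39, -7); (-8, -36, 6) → (-9, -33, 8)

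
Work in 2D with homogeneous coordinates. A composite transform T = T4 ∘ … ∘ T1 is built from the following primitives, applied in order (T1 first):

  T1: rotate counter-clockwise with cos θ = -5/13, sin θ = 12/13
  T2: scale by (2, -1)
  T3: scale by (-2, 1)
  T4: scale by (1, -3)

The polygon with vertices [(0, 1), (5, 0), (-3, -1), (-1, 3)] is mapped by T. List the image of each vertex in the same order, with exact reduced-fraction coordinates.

image vertices: (48/13, -15/13), (100/13, 180/13), (-108/13, -93/13), (124/13, -81/13)

T1 rotate counter-clockwise with cos θ = -5/13, sin θ = 12/13: (0, 1) → (-12/13, -5/13); (5, 0) → (-25/13, 60/13); (-3, -1) → (27/13, -31/13); (-1, 3) → (-31/13, -27/13)
T2 scale by (2, -1): (-12/13, -5/13) → (-24/13, 5/13); (-25/13, 60/13) → (-50/13, -60/13); (27/13, -31/13) → (54/13, 31/13); (-31/13, -27/13) → (-62/13, 27/13)
T3 scale by (-2, 1): (-24/13, 5/13) → (48/13, 5/13); (-50/13, -60/13) → (100/13, -60/13); (54/13, 31/13) → (-108/13, 31/13); (-62/13, 27/13) → (124/13, 27/13)
T4 scale by (1, -3): (48/13, 5/13) → (48/13, -15/13); (100/13, -60/13) → (100/13, 180/13); (-108/13, 31/13) → (-108/13, -93/13); (124/13, 27/13) → (124/13, -81/13)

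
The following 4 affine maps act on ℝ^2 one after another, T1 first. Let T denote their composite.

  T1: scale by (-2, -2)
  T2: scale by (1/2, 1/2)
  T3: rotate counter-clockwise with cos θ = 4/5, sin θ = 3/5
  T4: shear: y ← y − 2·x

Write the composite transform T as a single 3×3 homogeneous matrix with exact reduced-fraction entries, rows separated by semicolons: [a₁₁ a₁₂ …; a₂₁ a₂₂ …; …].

T1 = [-2 0 0; 0 -2 0; 0 0 1]
T2·T1 = [-1 0 0; 0 -1 0; 0 0 1]
T3·…·T1 = [-4/5 3/5 0; -3/5 -4/5 0; 0 0 1]
T4·…·T1 = [-4/5 3/5 0; 1 -2 0; 0 0 1]

T = [-4/5 3/5 0; 1 -2 0; 0 0 1]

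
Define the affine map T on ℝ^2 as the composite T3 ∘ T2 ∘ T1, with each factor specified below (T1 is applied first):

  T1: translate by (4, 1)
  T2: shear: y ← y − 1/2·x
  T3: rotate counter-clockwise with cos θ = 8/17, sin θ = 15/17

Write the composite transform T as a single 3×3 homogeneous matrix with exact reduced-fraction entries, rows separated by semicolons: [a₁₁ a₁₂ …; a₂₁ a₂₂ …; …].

T = [31/34 -15/17 47/17; 11/17 8/17 52/17; 0 0 1]

T1 = [1 0 4; 0 1 1; 0 0 1]
T2·T1 = [1 0 4; -1/2 1 -1; 0 0 1]
T3·…·T1 = [31/34 -15/17 47/17; 11/17 8/17 52/17; 0 0 1]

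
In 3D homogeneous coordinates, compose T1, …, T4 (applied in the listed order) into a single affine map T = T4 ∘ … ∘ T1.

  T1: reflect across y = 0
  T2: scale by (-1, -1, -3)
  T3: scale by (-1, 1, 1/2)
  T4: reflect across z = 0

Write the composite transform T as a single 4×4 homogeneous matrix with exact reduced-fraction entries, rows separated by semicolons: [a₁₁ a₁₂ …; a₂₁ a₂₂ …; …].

T1 = [1 0 0 0; 0 -1 0 0; 0 0 1 0; 0 0 0 1]
T2·T1 = [-1 0 0 0; 0 1 0 0; 0 0 -3 0; 0 0 0 1]
T3·…·T1 = [1 0 0 0; 0 1 0 0; 0 0 -3/2 0; 0 0 0 1]
T4·…·T1 = [1 0 0 0; 0 1 0 0; 0 0 3/2 0; 0 0 0 1]

T = [1 0 0 0; 0 1 0 0; 0 0 3/2 0; 0 0 0 1]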